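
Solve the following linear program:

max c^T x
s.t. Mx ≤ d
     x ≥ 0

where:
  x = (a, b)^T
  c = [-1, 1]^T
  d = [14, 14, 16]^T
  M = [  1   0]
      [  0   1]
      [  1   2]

Evaluate the objective at each vertex of the feasible region:
  z(0, 0) = 0
  z(14, 0) = -14
  z(14, 1) = -13
  z(0, 8) = 8  ←
The maximum is at a = 0, b = 8.

a = 0, b = 8, z = 8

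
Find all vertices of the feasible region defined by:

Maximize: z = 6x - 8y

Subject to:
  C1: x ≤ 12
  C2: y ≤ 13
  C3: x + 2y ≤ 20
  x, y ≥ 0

(0, 0), (12, 0), (12, 4), (0, 10)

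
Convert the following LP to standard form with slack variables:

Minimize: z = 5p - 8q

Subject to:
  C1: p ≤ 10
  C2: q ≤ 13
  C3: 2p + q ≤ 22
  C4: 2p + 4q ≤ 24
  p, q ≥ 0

min z = 5p - 8q

s.t.
  p + s1 = 10
  q + s2 = 13
  2p + q + s3 = 22
  2p + 4q + s4 = 24
  p, q, s1, s2, s3, s4 ≥ 0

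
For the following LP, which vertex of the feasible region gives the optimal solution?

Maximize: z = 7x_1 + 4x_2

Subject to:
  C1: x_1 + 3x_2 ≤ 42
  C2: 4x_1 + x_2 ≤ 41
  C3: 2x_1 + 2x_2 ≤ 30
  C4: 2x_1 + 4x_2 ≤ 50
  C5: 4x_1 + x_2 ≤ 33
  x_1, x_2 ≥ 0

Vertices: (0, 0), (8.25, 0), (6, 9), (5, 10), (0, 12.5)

Evaluate the objective at each vertex of the feasible region:
  z(0, 0) = 0
  z(8.25, 0) = 57.75
  z(6, 9) = 78  ←
  z(5, 10) = 75
  z(0, 12.5) = 50
The maximum is at x_1 = 6, x_2 = 9.

(6, 9)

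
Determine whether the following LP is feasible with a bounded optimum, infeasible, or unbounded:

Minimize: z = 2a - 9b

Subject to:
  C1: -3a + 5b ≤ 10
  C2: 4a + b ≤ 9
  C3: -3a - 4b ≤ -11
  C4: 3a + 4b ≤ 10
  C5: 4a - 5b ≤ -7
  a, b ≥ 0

Infeasible (no feasible solution exists)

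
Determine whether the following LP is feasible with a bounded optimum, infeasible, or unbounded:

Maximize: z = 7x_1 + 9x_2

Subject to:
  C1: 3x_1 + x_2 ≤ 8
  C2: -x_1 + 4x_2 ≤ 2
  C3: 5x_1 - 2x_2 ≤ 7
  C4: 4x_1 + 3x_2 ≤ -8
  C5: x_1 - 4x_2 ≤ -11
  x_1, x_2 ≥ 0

Infeasible (no feasible solution exists)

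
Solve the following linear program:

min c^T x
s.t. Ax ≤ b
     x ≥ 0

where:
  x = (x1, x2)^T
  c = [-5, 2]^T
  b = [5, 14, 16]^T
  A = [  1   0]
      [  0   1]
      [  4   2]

Evaluate the objective at each vertex of the feasible region:
  z(0, 0) = 0
  z(4, 0) = -20  ←
  z(0, 8) = 16
The minimum is at x1 = 4, x2 = 0.

x1 = 4, x2 = 0, z = -20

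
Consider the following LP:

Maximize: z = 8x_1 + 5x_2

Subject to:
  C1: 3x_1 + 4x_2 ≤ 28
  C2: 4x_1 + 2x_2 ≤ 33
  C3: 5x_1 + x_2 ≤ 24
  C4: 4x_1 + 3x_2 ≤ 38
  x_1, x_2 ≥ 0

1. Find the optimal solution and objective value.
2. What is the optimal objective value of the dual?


1. x_1 = 4, x_2 = 4, z = 52
2. 52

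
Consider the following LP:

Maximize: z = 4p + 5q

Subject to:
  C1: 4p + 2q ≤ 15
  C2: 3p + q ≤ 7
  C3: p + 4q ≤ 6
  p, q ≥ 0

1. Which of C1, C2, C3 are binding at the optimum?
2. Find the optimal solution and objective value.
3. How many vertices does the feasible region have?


1. C2, C3
2. p = 2, q = 1, z = 13
3. 4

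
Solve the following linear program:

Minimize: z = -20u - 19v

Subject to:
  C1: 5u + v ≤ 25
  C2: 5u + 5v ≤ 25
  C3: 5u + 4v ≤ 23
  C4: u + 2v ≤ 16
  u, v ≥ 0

Evaluate the objective at each vertex of the feasible region:
  z(0, 0) = 0
  z(4.6, 0) = -92
  z(3, 2) = -98  ←
  z(0, 5) = -95
The minimum is at u = 3, v = 2.

u = 3, v = 2, z = -98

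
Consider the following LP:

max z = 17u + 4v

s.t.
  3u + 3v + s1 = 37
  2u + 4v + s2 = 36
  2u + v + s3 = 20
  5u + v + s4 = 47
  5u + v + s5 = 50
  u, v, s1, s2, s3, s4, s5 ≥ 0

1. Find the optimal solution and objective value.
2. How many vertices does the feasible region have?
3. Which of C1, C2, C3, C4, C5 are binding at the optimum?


1. u = 9, v = 2, z = 161
2. 6
3. C3, C4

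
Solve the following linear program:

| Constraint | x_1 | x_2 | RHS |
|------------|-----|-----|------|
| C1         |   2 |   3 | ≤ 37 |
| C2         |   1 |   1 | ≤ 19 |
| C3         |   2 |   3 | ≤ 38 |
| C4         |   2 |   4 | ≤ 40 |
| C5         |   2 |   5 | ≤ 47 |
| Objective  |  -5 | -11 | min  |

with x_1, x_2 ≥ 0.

Evaluate the objective at each vertex of the feasible region:
  z(0, 0) = 0
  z(18.5, 0) = -92.5
  z(14, 3) = -103
  z(6, 7) = -107  ←
  z(0, 9.4) = -103.4
The minimum is at x_1 = 6, x_2 = 7.

x_1 = 6, x_2 = 7, z = -107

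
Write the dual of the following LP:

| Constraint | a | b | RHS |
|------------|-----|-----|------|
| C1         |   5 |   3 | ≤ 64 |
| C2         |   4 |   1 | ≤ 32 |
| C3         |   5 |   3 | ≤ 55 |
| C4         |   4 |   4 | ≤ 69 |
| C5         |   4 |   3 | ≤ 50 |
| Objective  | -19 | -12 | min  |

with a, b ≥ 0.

Primal min cᵀx s.t. Ax ≤ b, x ≥ 0  →  Dual max −bᵀy s.t. Aᵀy ≥ −c, y ≥ 0.

Maximize: z = -64y1 - 32y2 - 55y3 - 69y4 - 50y5

Subject to:
  5y1 + 4y2 + 5y3 + 4y4 + 4y5 ≥ 19
  3y1 + y2 + 3y3 + 4y4 + 3y5 ≥ 12
  y1, y2, y3, y4, y5 ≥ 0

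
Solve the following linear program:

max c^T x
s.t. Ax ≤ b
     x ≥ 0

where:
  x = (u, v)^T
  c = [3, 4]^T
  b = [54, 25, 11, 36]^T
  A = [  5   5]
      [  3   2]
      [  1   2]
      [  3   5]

Evaluate the objective at each vertex of the feasible region:
  z(0, 0) = 0
  z(8.333, 0) = 25
  z(7, 2) = 29  ←
  z(0, 5.5) = 22
The maximum is at u = 7, v = 2.

u = 7, v = 2, z = 29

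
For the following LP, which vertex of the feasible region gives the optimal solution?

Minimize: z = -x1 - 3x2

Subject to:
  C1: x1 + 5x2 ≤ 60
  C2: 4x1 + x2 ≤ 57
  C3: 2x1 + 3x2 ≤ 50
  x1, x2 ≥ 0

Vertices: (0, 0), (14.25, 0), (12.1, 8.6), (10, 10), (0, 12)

Evaluate the objective at each vertex of the feasible region:
  z(0, 0) = 0
  z(14.25, 0) = -14.25
  z(12.1, 8.6) = -37.9
  z(10, 10) = -40  ←
  z(0, 12) = -36
The minimum is at x1 = 10, x2 = 10.

(10, 10)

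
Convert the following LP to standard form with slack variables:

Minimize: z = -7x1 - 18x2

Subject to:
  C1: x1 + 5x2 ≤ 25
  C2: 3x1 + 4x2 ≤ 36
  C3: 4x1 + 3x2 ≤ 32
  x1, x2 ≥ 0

min z = -7x1 - 18x2

s.t.
  x1 + 5x2 + s1 = 25
  3x1 + 4x2 + s2 = 36
  4x1 + 3x2 + s3 = 32
  x1, x2, s1, s2, s3 ≥ 0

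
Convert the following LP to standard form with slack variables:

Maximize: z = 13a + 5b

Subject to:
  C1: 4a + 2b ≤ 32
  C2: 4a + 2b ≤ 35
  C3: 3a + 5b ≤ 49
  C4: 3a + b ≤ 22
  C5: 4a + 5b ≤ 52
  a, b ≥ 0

max z = 13a + 5b

s.t.
  4a + 2b + s1 = 32
  4a + 2b + s2 = 35
  3a + 5b + s3 = 49
  3a + b + s4 = 22
  4a + 5b + s5 = 52
  a, b, s1, s2, s3, s4, s5 ≥ 0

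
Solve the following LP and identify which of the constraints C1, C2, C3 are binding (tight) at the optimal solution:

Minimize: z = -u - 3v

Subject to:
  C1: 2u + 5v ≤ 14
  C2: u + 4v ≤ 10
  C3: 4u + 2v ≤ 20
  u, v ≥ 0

At u = 2, v = 2, compute slack b - a·x for each constraint:
  C1: 14 − 14 = 0  (binding)
  C2: 10 − 10 = 0  (binding)
  C3: 20 − 12 = 8  (slack)

Optimal: u = 2, v = 2
Binding: C1, C2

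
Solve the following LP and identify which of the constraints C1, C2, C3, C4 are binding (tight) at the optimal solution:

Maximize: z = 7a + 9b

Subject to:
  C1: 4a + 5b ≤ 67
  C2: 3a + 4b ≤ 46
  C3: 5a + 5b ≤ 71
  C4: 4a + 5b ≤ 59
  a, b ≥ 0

At a = 6, b = 7, compute slack b - a·x for each constraint:
  C1: 67 − 59 = 8  (slack)
  C2: 46 − 46 = 0  (binding)
  C3: 71 − 65 = 6  (slack)
  C4: 59 − 59 = 0  (binding)

Optimal: a = 6, b = 7
Binding: C2, C4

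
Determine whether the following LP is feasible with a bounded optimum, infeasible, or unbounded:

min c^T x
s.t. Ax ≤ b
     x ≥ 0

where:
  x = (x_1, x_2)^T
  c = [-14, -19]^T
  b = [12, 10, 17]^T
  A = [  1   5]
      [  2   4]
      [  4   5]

Feasible with a bounded optimal solution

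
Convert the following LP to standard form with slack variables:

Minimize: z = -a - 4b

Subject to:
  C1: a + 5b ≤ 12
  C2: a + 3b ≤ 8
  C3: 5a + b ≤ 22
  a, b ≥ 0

min z = -a - 4b

s.t.
  a + 5b + s1 = 12
  a + 3b + s2 = 8
  5a + b + s3 = 22
  a, b, s1, s2, s3 ≥ 0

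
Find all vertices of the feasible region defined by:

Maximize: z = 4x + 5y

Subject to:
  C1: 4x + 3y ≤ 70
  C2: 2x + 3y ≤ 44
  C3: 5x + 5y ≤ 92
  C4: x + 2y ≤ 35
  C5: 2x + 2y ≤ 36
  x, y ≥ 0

(0, 0), (17.5, 0), (16, 2), (10, 8), (0, 14.67)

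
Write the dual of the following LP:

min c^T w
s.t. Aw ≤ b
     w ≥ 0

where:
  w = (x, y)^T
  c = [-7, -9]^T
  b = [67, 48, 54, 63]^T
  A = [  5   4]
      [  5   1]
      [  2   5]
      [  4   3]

Primal min cᵀx s.t. Ax ≤ b, x ≥ 0  →  Dual max −bᵀy s.t. Aᵀy ≥ −c, y ≥ 0.

Maximize: z = -67y1 - 48y2 - 54y3 - 63y4

Subject to:
  5y1 + 5y2 + 2y3 + 4y4 ≥ 7
  4y1 + y2 + 5y3 + 3y4 ≥ 9
  y1, y2, y3, y4 ≥ 0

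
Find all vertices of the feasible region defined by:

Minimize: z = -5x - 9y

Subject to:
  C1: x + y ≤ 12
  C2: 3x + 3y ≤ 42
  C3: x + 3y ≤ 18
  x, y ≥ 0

(0, 0), (12, 0), (9, 3), (0, 6)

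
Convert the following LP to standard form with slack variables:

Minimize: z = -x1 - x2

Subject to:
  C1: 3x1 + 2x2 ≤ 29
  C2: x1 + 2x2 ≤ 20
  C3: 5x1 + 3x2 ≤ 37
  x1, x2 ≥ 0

min z = -x1 - x2

s.t.
  3x1 + 2x2 + s1 = 29
  x1 + 2x2 + s2 = 20
  5x1 + 3x2 + s3 = 37
  x1, x2, s1, s2, s3 ≥ 0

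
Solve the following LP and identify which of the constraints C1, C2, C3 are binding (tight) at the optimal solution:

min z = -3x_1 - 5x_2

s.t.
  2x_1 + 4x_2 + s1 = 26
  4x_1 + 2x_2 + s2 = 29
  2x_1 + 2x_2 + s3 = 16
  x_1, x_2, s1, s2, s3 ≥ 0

At x_1 = 3, x_2 = 5, compute slack b - a·x for each constraint:
  C1: 26 − 26 = 0  (binding)
  C2: 29 − 22 = 7  (slack)
  C3: 16 − 16 = 0  (binding)

Optimal: x_1 = 3, x_2 = 5
Binding: C1, C3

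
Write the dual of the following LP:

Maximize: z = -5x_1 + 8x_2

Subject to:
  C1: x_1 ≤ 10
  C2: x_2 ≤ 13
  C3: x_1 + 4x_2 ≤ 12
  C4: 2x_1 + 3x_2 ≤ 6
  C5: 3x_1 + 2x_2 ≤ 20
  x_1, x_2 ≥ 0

Primal max cᵀx s.t. Ax ≤ b, x ≥ 0  →  Dual min bᵀy s.t. Aᵀy ≥ c, y ≥ 0.

Minimize: z = 10y1 + 13y2 + 12y3 + 6y4 + 20y5

Subject to:
  y1 + y3 + 2y4 + 3y5 ≥ -5
  y2 + 4y3 + 3y4 + 2y5 ≥ 8
  y1, y2, y3, y4, y5 ≥ 0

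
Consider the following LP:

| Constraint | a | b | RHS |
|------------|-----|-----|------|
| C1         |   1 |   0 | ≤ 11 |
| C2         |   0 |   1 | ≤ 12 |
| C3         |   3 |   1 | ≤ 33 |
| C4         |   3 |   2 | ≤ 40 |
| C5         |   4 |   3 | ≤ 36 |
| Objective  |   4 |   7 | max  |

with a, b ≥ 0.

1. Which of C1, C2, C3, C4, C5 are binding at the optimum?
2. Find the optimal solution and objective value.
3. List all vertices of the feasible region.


1. C2, C5
2. a = 0, b = 12, z = 84
3. (0, 0), (9, 0), (0, 12)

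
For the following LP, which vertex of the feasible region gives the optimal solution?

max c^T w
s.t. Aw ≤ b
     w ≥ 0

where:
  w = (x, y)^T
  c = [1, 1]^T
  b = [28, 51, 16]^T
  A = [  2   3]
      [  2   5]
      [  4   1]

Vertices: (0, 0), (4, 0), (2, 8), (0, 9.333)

Evaluate the objective at each vertex of the feasible region:
  z(0, 0) = 0
  z(4, 0) = 4
  z(2, 8) = 10  ←
  z(0, 9.333) = 9.333
The maximum is at x = 2, y = 8.

(2, 8)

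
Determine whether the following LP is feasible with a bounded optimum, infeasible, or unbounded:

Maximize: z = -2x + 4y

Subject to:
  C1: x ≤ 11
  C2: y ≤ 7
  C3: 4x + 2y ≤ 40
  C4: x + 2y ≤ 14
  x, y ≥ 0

Feasible with a bounded optimal solution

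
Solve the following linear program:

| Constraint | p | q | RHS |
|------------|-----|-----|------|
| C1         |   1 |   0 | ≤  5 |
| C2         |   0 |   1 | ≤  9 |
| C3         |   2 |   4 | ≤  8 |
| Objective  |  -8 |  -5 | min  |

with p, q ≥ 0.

Evaluate the objective at each vertex of the feasible region:
  z(0, 0) = 0
  z(4, 0) = -32  ←
  z(0, 2) = -10
The minimum is at p = 4, q = 0.

p = 4, q = 0, z = -32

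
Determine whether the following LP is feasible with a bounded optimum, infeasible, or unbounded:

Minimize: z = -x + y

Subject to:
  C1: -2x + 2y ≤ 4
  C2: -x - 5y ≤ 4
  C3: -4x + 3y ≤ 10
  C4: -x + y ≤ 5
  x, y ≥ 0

Unbounded (objective can decrease without bound)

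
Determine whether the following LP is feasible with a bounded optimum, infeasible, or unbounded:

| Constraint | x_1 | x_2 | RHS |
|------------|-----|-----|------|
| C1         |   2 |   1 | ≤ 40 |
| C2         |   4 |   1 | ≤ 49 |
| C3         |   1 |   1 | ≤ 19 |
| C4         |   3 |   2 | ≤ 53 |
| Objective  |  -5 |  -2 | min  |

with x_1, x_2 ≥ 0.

Feasible with a bounded optimal solution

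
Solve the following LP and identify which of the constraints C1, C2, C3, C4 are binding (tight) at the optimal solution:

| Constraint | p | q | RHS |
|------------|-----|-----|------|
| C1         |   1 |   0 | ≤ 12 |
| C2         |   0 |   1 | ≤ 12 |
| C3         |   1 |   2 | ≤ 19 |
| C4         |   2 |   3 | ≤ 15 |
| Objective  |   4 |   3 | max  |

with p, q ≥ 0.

At p = 7.5, q = 0, compute slack b - a·x for each constraint:
  C1: 12 − 7.5 = 4.5  (slack)
  C2: 12 − 0 = 12  (slack)
  C3: 19 − 7.5 = 11.5  (slack)
  C4: 15 − 15 = 0  (binding)

Optimal: p = 7.5, q = 0
Binding: C4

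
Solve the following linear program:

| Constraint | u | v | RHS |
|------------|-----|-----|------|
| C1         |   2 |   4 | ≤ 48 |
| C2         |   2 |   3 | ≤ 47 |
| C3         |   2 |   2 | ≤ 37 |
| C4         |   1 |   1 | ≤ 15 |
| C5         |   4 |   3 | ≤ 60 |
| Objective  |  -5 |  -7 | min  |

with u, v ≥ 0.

Evaluate the objective at each vertex of the feasible region:
  z(0, 0) = 0
  z(15, 0) = -75
  z(6, 9) = -93  ←
  z(0, 12) = -84
The minimum is at u = 6, v = 9.

u = 6, v = 9, z = -93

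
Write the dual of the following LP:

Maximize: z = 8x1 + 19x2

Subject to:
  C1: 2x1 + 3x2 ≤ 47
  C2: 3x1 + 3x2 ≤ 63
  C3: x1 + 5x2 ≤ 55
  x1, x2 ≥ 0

Primal max cᵀx s.t. Ax ≤ b, x ≥ 0  →  Dual min bᵀy s.t. Aᵀy ≥ c, y ≥ 0.

Minimize: z = 47y1 + 63y2 + 55y3

Subject to:
  2y1 + 3y2 + y3 ≥ 8
  3y1 + 3y2 + 5y3 ≥ 19
  y1, y2, y3 ≥ 0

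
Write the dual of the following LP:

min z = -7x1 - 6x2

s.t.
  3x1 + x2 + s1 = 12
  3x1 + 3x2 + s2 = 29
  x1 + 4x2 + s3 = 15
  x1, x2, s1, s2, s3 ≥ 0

Primal min cᵀx s.t. Ax ≤ b, x ≥ 0  →  Dual max −bᵀy s.t. Aᵀy ≥ −c, y ≥ 0.

Maximize: z = -12y1 - 29y2 - 15y3

Subject to:
  3y1 + 3y2 + y3 ≥ 7
  y1 + 3y2 + 4y3 ≥ 6
  y1, y2, y3 ≥ 0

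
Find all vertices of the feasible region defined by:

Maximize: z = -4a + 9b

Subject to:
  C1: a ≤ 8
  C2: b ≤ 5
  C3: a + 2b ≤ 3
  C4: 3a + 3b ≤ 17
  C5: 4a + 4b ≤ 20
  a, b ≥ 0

(0, 0), (3, 0), (0, 1.5)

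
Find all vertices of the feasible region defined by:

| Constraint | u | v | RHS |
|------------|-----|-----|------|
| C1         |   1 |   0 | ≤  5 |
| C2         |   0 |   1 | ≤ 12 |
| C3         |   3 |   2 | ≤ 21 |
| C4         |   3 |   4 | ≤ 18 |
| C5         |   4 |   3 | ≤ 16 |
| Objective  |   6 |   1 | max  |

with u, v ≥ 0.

(0, 0), (4, 0), (1.429, 3.429), (0, 4.5)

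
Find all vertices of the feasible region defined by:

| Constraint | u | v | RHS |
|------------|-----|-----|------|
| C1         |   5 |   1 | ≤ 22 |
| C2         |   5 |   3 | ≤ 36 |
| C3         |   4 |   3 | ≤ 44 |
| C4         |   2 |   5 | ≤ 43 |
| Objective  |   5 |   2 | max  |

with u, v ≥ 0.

(0, 0), (4.4, 0), (3, 7), (2.684, 7.526), (0, 8.6)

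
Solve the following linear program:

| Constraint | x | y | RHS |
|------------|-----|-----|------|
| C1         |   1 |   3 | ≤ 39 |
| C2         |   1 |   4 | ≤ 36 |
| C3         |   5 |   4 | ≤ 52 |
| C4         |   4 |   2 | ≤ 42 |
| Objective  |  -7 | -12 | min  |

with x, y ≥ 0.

Evaluate the objective at each vertex of the feasible region:
  z(0, 0) = 0
  z(10.4, 0) = -72.8
  z(4, 8) = -124  ←
  z(0, 9) = -108
The minimum is at x = 4, y = 8.

x = 4, y = 8, z = -124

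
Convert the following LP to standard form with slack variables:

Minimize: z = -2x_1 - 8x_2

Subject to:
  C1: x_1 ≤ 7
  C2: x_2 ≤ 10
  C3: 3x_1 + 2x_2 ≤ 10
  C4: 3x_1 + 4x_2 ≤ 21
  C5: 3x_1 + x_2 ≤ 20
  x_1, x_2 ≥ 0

min z = -2x_1 - 8x_2

s.t.
  x_1 + s1 = 7
  x_2 + s2 = 10
  3x_1 + 2x_2 + s3 = 10
  3x_1 + 4x_2 + s4 = 21
  3x_1 + x_2 + s5 = 20
  x_1, x_2, s1, s2, s3, s4, s5 ≥ 0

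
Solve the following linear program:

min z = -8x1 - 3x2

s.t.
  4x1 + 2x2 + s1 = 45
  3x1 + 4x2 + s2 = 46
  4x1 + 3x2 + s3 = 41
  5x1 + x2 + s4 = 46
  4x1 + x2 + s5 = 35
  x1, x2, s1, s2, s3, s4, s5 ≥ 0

Evaluate the objective at each vertex of the feasible region:
  z(0, 0) = 0
  z(8.75, 0) = -70
  z(8, 3) = -73  ←
  z(3.714, 8.714) = -55.86
  z(0, 11.5) = -34.5
The minimum is at x1 = 8, x2 = 3.

x1 = 8, x2 = 3, z = -73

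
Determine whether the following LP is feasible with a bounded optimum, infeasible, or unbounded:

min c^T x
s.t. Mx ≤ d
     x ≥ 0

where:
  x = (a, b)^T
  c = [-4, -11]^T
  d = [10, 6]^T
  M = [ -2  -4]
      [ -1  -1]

Unbounded (objective can decrease without bound)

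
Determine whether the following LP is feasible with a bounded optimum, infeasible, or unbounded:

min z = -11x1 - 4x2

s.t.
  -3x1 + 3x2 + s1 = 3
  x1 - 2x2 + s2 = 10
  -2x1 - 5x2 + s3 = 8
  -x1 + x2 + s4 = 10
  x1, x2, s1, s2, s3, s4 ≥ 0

Unbounded (objective can decrease without bound)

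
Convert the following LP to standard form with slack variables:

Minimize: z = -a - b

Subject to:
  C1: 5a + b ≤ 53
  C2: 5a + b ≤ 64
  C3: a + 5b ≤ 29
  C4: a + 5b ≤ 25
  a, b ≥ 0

min z = -a - b

s.t.
  5a + b + s1 = 53
  5a + b + s2 = 64
  a + 5b + s3 = 29
  a + 5b + s4 = 25
  a, b, s1, s2, s3, s4 ≥ 0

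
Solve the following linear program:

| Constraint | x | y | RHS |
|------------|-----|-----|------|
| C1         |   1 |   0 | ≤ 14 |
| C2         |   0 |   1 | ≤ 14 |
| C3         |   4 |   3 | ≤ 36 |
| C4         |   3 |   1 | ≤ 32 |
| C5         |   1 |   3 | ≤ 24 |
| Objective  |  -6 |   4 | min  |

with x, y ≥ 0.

Evaluate the objective at each vertex of the feasible region:
  z(0, 0) = 0
  z(9, 0) = -54  ←
  z(4, 6.667) = 2.667
  z(0, 8) = 32
The minimum is at x = 9, y = 0.

x = 9, y = 0, z = -54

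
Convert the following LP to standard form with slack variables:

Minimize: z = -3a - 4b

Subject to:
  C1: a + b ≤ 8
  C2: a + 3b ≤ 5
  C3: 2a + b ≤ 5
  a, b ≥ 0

min z = -3a - 4b

s.t.
  a + b + s1 = 8
  a + 3b + s2 = 5
  2a + b + s3 = 5
  a, b, s1, s2, s3 ≥ 0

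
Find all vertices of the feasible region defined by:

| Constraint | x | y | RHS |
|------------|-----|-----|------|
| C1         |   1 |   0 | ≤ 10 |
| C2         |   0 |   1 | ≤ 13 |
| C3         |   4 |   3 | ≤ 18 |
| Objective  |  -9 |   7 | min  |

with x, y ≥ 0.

(0, 0), (4.5, 0), (0, 6)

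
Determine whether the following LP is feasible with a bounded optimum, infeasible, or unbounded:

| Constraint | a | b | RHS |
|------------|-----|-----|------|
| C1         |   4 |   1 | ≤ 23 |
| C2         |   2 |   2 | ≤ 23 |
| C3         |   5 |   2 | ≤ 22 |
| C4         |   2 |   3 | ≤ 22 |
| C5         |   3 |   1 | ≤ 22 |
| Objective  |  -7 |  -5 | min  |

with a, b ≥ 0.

Feasible with a bounded optimal solution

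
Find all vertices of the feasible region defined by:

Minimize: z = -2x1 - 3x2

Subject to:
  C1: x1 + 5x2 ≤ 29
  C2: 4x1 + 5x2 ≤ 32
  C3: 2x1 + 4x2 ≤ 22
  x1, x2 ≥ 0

(0, 0), (8, 0), (3, 4), (0, 5.5)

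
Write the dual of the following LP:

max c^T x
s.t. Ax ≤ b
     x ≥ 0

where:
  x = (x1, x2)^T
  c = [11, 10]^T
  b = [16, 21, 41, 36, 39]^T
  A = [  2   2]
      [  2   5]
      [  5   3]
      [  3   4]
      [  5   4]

Primal max cᵀx s.t. Ax ≤ b, x ≥ 0  →  Dual min bᵀy s.t. Aᵀy ≥ c, y ≥ 0.

Minimize: z = 16y1 + 21y2 + 41y3 + 36y4 + 39y5

Subject to:
  2y1 + 2y2 + 5y3 + 3y4 + 5y5 ≥ 11
  2y1 + 5y2 + 3y3 + 4y4 + 4y5 ≥ 10
  y1, y2, y3, y4, y5 ≥ 0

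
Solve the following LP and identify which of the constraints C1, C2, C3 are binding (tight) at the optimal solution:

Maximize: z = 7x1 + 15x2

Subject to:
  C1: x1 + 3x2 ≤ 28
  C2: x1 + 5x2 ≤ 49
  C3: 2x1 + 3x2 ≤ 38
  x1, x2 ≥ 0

At x1 = 10, x2 = 6, compute slack b - a·x for each constraint:
  C1: 28 − 28 = 0  (binding)
  C2: 49 − 40 = 9  (slack)
  C3: 38 − 38 = 0  (binding)

Optimal: x1 = 10, x2 = 6
Binding: C1, C3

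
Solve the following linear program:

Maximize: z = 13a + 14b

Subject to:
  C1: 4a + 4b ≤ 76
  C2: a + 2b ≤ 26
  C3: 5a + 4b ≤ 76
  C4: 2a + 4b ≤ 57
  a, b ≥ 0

Evaluate the objective at each vertex of the feasible region:
  z(0, 0) = 0
  z(15.2, 0) = 197.6
  z(8, 9) = 230  ←
  z(0, 13) = 182
The maximum is at a = 8, b = 9.

a = 8, b = 9, z = 230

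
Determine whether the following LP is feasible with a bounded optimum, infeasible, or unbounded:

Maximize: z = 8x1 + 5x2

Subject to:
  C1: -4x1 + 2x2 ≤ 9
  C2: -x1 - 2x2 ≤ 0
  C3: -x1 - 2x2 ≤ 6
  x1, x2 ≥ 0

Unbounded (objective can increase without bound)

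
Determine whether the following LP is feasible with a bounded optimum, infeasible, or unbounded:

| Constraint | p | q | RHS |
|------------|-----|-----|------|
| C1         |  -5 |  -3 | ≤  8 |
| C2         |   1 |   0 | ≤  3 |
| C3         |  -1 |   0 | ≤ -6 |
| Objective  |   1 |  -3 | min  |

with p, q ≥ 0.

Infeasible (no feasible solution exists)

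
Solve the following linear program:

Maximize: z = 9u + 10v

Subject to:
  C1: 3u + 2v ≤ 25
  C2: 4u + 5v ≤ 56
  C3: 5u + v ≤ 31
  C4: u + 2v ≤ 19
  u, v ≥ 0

Evaluate the objective at each vertex of the feasible region:
  z(0, 0) = 0
  z(6.2, 0) = 55.8
  z(5.286, 4.571) = 93.29
  z(3, 8) = 107  ←
  z(0, 9.5) = 95
The maximum is at u = 3, v = 8.

u = 3, v = 8, z = 107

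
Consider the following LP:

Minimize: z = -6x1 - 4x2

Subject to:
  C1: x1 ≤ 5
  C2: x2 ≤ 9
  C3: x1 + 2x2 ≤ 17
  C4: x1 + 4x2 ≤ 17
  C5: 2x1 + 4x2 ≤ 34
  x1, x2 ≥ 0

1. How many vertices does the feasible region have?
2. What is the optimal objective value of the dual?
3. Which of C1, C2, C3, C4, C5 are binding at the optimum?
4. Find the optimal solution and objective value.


1. 4
2. -42
3. C1, C4
4. x1 = 5, x2 = 3, z = -42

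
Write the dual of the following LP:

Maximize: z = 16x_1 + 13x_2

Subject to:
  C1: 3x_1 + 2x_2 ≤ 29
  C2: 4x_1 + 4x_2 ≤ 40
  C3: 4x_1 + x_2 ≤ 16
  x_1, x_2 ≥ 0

Primal max cᵀx s.t. Ax ≤ b, x ≥ 0  →  Dual min bᵀy s.t. Aᵀy ≥ c, y ≥ 0.

Minimize: z = 29y1 + 40y2 + 16y3

Subject to:
  3y1 + 4y2 + 4y3 ≥ 16
  2y1 + 4y2 + y3 ≥ 13
  y1, y2, y3 ≥ 0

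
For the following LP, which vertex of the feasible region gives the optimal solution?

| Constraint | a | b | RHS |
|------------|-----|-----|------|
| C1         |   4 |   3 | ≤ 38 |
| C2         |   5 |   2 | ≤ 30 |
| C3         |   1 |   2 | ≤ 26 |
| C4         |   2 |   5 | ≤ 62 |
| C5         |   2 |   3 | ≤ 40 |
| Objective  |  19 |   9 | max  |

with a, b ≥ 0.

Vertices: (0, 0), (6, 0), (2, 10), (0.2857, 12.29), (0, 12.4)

Evaluate the objective at each vertex of the feasible region:
  z(0, 0) = 0
  z(6, 0) = 114
  z(2, 10) = 128  ←
  z(0.2857, 12.29) = 116
  z(0, 12.4) = 111.6
The maximum is at a = 2, b = 10.

(2, 10)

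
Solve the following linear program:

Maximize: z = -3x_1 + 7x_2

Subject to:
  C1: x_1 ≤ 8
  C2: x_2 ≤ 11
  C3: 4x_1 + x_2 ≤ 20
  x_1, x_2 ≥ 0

Evaluate the objective at each vertex of the feasible region:
  z(0, 0) = 0
  z(5, 0) = -15
  z(2.25, 11) = 70.25
  z(0, 11) = 77  ←
The maximum is at x_1 = 0, x_2 = 11.

x_1 = 0, x_2 = 11, z = 77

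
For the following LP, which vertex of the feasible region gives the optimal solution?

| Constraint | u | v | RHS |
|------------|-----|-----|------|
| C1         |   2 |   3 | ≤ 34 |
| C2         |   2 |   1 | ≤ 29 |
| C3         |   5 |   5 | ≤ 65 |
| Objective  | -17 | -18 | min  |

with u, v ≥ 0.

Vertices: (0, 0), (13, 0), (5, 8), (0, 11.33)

Evaluate the objective at each vertex of the feasible region:
  z(0, 0) = 0
  z(13, 0) = -221
  z(5, 8) = -229  ←
  z(0, 11.33) = -204
The minimum is at u = 5, v = 8.

(5, 8)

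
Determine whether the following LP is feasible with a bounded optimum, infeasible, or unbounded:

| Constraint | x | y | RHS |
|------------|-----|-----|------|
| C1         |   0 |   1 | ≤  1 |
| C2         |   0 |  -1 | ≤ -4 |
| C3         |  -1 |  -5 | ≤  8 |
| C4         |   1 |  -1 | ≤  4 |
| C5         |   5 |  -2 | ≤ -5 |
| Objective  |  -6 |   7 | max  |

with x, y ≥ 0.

Infeasible (no feasible solution exists)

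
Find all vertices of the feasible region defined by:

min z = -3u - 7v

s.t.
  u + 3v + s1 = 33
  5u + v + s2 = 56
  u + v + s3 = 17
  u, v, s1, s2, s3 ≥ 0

(0, 0), (11.2, 0), (9.75, 7.25), (9, 8), (0, 11)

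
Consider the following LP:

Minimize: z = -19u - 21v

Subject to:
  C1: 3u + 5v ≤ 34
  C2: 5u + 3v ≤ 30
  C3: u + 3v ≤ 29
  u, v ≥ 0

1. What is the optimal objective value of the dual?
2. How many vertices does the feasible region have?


1. -162
2. 4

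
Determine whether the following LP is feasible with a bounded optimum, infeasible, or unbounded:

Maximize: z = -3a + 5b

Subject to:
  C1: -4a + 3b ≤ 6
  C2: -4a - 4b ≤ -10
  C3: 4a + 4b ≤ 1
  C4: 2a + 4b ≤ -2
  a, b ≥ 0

Infeasible (no feasible solution exists)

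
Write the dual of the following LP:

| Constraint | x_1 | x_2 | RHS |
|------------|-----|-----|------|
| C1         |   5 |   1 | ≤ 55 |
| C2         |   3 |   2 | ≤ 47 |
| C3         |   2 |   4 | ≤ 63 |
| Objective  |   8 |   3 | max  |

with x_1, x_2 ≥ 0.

Primal max cᵀx s.t. Ax ≤ b, x ≥ 0  →  Dual min bᵀy s.t. Aᵀy ≥ c, y ≥ 0.

Minimize: z = 55y1 + 47y2 + 63y3

Subject to:
  5y1 + 3y2 + 2y3 ≥ 8
  y1 + 2y2 + 4y3 ≥ 3
  y1, y2, y3 ≥ 0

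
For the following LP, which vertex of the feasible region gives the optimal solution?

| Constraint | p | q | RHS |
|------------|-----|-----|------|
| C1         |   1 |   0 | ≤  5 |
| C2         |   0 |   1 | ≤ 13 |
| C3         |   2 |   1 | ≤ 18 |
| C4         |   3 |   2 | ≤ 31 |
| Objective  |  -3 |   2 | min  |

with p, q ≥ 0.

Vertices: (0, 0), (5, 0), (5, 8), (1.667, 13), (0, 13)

Evaluate the objective at each vertex of the feasible region:
  z(0, 0) = 0
  z(5, 0) = -15  ←
  z(5, 8) = 1
  z(1.667, 13) = 21
  z(0, 13) = 26
The minimum is at p = 5, q = 0.

(5, 0)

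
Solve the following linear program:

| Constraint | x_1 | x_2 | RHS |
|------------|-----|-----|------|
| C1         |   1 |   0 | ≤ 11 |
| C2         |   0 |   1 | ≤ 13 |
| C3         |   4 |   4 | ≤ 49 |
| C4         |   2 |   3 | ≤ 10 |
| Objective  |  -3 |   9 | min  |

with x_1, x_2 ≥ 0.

Evaluate the objective at each vertex of the feasible region:
  z(0, 0) = 0
  z(5, 0) = -15  ←
  z(0, 3.333) = 30
The minimum is at x_1 = 5, x_2 = 0.

x_1 = 5, x_2 = 0, z = -15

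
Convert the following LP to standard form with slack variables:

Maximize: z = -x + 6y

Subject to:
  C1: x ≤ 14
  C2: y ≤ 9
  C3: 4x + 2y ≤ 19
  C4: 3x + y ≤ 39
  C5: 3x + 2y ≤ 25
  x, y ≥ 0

max z = -x + 6y

s.t.
  x + s1 = 14
  y + s2 = 9
  4x + 2y + s3 = 19
  3x + y + s4 = 39
  3x + 2y + s5 = 25
  x, y, s1, s2, s3, s4, s5 ≥ 0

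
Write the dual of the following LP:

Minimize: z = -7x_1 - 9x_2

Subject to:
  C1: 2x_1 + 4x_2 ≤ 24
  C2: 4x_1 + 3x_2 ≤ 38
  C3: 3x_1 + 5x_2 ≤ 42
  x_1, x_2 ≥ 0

Primal min cᵀx s.t. Ax ≤ b, x ≥ 0  →  Dual max −bᵀy s.t. Aᵀy ≥ −c, y ≥ 0.

Maximize: z = -24y1 - 38y2 - 42y3

Subject to:
  2y1 + 4y2 + 3y3 ≥ 7
  4y1 + 3y2 + 5y3 ≥ 9
  y1, y2, y3 ≥ 0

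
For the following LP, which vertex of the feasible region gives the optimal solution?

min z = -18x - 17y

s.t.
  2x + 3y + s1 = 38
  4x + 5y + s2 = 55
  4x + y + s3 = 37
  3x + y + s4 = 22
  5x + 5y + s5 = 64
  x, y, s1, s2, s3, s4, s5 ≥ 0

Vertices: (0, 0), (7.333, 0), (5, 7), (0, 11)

Evaluate the objective at each vertex of the feasible region:
  z(0, 0) = 0
  z(7.333, 0) = -132
  z(5, 7) = -209  ←
  z(0, 11) = -187
The minimum is at x = 5, y = 7.

(5, 7)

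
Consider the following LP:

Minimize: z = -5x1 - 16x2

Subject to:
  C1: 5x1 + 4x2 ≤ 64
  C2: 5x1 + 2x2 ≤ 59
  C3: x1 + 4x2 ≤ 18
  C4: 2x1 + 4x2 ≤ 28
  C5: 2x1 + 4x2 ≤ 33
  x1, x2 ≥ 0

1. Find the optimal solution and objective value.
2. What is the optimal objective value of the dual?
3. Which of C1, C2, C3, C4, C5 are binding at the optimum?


1. x1 = 10, x2 = 2, z = -82
2. -82
3. C3, C4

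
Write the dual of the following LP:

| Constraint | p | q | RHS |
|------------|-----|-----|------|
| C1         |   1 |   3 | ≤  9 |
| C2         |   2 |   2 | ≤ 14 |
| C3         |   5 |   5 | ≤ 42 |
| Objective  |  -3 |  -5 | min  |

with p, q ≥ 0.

Primal min cᵀx s.t. Ax ≤ b, x ≥ 0  →  Dual max −bᵀy s.t. Aᵀy ≥ −c, y ≥ 0.

Maximize: z = -9y1 - 14y2 - 42y3

Subject to:
  y1 + 2y2 + 5y3 ≥ 3
  3y1 + 2y2 + 5y3 ≥ 5
  y1, y2, y3 ≥ 0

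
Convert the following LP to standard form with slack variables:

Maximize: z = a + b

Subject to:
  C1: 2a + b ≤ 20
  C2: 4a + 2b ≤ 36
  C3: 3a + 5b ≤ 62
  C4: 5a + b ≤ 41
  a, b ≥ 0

max z = a + b

s.t.
  2a + b + s1 = 20
  4a + 2b + s2 = 36
  3a + 5b + s3 = 62
  5a + b + s4 = 41
  a, b, s1, s2, s3, s4 ≥ 0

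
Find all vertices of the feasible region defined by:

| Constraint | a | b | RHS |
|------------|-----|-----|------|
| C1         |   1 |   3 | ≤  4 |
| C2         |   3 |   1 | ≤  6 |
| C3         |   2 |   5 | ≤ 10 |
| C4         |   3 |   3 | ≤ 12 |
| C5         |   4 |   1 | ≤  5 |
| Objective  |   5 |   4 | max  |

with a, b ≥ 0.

(0, 0), (1.25, 0), (1, 1), (0, 1.333)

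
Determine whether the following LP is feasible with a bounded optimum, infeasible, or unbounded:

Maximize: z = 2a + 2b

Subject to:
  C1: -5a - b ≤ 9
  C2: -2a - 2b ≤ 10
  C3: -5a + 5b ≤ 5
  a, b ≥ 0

Unbounded (objective can increase without bound)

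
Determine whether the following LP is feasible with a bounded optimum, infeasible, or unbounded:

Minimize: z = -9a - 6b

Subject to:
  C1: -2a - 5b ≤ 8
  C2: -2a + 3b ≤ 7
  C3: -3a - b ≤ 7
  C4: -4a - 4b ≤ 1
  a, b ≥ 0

Unbounded (objective can decrease without bound)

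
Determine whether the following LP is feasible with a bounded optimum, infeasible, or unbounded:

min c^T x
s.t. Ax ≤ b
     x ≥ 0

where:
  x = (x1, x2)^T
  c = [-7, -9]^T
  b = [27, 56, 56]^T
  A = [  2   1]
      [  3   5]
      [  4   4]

Feasible with a bounded optimal solution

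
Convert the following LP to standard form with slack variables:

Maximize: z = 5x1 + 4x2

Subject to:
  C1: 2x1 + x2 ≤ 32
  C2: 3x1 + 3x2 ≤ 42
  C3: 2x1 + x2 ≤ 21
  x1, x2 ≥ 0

max z = 5x1 + 4x2

s.t.
  2x1 + x2 + s1 = 32
  3x1 + 3x2 + s2 = 42
  2x1 + x2 + s3 = 21
  x1, x2, s1, s2, s3 ≥ 0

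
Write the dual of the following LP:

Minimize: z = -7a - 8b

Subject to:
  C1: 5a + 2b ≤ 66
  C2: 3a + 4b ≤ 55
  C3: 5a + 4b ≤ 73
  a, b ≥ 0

Primal min cᵀx s.t. Ax ≤ b, x ≥ 0  →  Dual max −bᵀy s.t. Aᵀy ≥ −c, y ≥ 0.

Maximize: z = -66y1 - 55y2 - 73y3

Subject to:
  5y1 + 3y2 + 5y3 ≥ 7
  2y1 + 4y2 + 4y3 ≥ 8
  y1, y2, y3 ≥ 0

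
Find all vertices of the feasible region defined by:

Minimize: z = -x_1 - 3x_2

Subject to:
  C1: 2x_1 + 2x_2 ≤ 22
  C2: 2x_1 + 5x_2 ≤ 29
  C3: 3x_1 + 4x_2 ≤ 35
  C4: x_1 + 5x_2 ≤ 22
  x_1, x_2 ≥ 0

(0, 0), (11, 0), (9, 2), (8.429, 2.429), (7, 3), (0, 4.4)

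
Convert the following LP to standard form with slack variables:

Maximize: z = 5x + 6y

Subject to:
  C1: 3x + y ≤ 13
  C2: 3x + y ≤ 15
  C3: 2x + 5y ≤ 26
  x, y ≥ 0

max z = 5x + 6y

s.t.
  3x + y + s1 = 13
  3x + y + s2 = 15
  2x + 5y + s3 = 26
  x, y, s1, s2, s3 ≥ 0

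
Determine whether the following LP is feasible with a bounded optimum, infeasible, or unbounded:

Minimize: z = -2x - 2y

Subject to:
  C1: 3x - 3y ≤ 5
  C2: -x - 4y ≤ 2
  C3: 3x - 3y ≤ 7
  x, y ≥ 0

Unbounded (objective can decrease without bound)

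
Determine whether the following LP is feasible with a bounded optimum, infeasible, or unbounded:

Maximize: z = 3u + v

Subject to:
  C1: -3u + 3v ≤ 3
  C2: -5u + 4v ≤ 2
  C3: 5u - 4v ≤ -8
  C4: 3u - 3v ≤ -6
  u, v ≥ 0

Infeasible (no feasible solution exists)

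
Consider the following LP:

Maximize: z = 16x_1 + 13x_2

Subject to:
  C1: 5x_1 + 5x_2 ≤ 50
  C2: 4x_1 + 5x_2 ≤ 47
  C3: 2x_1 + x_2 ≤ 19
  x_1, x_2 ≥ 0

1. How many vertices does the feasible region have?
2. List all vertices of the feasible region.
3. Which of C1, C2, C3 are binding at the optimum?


1. 5
2. (0, 0), (9.5, 0), (9, 1), (3, 7), (0, 9.4)
3. C1, C3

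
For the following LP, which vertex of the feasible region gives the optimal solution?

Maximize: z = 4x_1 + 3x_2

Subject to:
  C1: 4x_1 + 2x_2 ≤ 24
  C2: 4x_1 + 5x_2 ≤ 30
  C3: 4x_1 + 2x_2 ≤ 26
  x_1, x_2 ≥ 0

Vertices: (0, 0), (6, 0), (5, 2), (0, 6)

Evaluate the objective at each vertex of the feasible region:
  z(0, 0) = 0
  z(6, 0) = 24
  z(5, 2) = 26  ←
  z(0, 6) = 18
The maximum is at x_1 = 5, x_2 = 2.

(5, 2)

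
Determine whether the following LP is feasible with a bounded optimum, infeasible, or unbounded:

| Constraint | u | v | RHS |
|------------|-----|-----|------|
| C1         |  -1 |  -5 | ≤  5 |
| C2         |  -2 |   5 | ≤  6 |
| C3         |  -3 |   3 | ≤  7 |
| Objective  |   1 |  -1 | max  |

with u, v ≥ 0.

Unbounded (objective can increase without bound)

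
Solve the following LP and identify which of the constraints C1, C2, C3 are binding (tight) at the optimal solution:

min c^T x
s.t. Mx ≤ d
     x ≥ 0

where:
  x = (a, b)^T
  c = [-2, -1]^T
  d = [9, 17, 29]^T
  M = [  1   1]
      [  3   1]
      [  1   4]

At a = 4, b = 5, compute slack b - a·x for each constraint:
  C1: 9 − 9 = 0  (binding)
  C2: 17 − 17 = 0  (binding)
  C3: 29 − 24 = 5  (slack)

Optimal: a = 4, b = 5
Binding: C1, C2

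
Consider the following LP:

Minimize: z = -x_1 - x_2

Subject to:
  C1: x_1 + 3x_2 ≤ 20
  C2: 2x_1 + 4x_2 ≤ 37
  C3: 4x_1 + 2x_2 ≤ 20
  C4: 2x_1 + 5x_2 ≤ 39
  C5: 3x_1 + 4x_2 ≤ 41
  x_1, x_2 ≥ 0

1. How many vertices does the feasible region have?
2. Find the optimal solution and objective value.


1. 4
2. x_1 = 2, x_2 = 6, z = -8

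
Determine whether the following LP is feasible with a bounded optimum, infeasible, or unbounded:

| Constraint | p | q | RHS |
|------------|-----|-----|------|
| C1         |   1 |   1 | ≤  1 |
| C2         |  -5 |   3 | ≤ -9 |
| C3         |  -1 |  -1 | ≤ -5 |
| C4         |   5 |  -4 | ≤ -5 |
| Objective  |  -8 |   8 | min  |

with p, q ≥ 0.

Infeasible (no feasible solution exists)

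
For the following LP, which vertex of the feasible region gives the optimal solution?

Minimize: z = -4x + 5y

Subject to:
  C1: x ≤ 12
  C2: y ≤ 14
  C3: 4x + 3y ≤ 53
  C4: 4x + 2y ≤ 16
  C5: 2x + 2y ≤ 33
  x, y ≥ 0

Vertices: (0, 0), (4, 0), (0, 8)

Evaluate the objective at each vertex of the feasible region:
  z(0, 0) = 0
  z(4, 0) = -16  ←
  z(0, 8) = 40
The minimum is at x = 4, y = 0.

(4, 0)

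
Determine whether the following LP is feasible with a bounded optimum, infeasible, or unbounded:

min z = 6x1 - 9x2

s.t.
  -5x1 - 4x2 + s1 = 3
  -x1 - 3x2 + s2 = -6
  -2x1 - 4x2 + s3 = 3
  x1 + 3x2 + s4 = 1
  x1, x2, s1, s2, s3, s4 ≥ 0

Infeasible (no feasible solution exists)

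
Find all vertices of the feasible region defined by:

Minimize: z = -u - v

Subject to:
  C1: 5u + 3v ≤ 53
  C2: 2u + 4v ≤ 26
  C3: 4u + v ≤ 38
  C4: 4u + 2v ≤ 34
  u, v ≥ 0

(0, 0), (8.5, 0), (7, 3), (0, 6.5)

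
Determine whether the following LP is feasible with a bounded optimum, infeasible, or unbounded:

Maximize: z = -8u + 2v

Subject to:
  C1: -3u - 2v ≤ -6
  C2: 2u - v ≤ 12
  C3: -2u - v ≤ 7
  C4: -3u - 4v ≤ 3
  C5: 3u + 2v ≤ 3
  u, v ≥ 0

Infeasible (no feasible solution exists)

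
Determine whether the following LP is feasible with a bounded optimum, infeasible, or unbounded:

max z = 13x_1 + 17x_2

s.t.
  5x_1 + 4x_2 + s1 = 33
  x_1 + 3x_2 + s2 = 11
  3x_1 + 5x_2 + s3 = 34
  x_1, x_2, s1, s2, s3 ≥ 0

Feasible with a bounded optimal solution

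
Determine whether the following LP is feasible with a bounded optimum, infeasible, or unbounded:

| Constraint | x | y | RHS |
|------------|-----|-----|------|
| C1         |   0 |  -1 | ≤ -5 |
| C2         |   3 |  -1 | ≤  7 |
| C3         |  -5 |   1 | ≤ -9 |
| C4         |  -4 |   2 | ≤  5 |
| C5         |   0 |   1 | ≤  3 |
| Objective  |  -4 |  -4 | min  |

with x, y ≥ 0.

Infeasible (no feasible solution exists)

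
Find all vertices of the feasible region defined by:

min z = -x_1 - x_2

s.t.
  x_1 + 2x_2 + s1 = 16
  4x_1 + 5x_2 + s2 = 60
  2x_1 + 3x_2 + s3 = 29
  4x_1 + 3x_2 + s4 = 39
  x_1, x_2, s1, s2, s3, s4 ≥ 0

(0, 0), (9.75, 0), (6, 5), (0, 8)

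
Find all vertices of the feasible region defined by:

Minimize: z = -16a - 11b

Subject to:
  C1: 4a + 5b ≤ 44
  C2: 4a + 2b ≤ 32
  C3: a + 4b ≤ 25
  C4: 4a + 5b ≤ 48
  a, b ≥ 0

(0, 0), (8, 0), (6, 4), (4.636, 5.091), (0, 6.25)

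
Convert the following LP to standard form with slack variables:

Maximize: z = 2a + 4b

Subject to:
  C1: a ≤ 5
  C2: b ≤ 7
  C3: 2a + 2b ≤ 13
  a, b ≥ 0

max z = 2a + 4b

s.t.
  a + s1 = 5
  b + s2 = 7
  2a + 2b + s3 = 13
  a, b, s1, s2, s3 ≥ 0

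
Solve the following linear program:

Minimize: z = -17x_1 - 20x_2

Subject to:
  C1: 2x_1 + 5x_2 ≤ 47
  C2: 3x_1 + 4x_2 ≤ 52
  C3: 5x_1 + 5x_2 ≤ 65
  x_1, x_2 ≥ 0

Evaluate the objective at each vertex of the feasible region:
  z(0, 0) = 0
  z(13, 0) = -221
  z(6, 7) = -242  ←
  z(0, 9.4) = -188
The minimum is at x_1 = 6, x_2 = 7.

x_1 = 6, x_2 = 7, z = -242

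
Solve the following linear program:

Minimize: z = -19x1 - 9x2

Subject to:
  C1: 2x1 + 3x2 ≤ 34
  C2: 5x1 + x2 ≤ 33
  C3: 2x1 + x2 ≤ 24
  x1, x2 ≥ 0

Evaluate the objective at each vertex of the feasible region:
  z(0, 0) = 0
  z(6.6, 0) = -125.4
  z(5, 8) = -167  ←
  z(0, 11.33) = -102
The minimum is at x1 = 5, x2 = 8.

x1 = 5, x2 = 8, z = -167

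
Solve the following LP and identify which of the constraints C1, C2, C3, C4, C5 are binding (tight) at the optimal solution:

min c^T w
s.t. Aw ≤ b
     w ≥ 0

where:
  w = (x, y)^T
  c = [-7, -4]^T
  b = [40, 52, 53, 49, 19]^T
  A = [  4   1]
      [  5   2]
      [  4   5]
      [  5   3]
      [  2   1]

At x = 8, y = 3, compute slack b - a·x for each constraint:
  C1: 40 − 35 = 5  (slack)
  C2: 52 − 46 = 6  (slack)
  C3: 53 − 47 = 6  (slack)
  C4: 49 − 49 = 0  (binding)
  C5: 19 − 19 = 0  (binding)

Optimal: x = 8, y = 3
Binding: C4, C5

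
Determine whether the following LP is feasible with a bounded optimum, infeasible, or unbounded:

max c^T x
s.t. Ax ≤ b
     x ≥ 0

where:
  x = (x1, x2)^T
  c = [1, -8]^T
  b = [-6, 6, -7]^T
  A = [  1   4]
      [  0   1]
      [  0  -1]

Infeasible (no feasible solution exists)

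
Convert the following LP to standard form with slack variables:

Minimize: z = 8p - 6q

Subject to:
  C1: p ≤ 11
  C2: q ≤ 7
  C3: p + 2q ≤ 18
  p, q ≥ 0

min z = 8p - 6q

s.t.
  p + s1 = 11
  q + s2 = 7
  p + 2q + s3 = 18
  p, q, s1, s2, s3 ≥ 0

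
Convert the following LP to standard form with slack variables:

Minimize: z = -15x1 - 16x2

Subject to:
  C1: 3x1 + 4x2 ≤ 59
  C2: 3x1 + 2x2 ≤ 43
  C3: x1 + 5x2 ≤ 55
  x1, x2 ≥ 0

min z = -15x1 - 16x2

s.t.
  3x1 + 4x2 + s1 = 59
  3x1 + 2x2 + s2 = 43
  x1 + 5x2 + s3 = 55
  x1, x2, s1, s2, s3 ≥ 0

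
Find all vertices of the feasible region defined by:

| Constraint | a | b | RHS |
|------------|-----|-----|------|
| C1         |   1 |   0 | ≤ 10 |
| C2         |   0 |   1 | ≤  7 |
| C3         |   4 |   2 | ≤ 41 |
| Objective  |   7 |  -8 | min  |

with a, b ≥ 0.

(0, 0), (10, 0), (10, 0.5), (6.75, 7), (0, 7)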